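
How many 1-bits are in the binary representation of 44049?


0b1010110000010001 has 6 set bits

6


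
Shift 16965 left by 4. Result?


0b100001001000101 << 4 = 0b1000010010001010000 = 271440

271440


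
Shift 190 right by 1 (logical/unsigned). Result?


0b10111110 >> 1 = 0b1011111 = 95

95


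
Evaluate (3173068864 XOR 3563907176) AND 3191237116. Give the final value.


Step 1: 3173068864 ^ 3563907176 = 1766709288
Step 2: 1766709288 & 3191237116 = 671369256

671369256


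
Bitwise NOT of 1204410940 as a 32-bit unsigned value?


~0b1000111110010011101101000111100 = 0b10111000001101100010010111000011 = 3090556355 (32-bit unsigned)

3090556355


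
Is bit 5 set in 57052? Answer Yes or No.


0b1101111011011100, bit 5 = 0. No

No


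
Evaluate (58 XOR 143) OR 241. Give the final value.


Step 1: 58 ^ 143 = 181
Step 2: 181 | 241 = 245

245


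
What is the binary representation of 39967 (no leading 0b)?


39967 = 1001110000011111 in binary

1001110000011111


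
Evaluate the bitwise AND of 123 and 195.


0b1111011 & 0b11000011 = 0b1000011 = 67

67


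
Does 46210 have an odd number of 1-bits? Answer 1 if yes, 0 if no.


0b1011010010000010 has 6 ones => parity 0

0


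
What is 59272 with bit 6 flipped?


59272 ^ (1 << 6) = 59272 ^ 64 = 59336

59336


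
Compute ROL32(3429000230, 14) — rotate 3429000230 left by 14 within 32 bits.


Rotate 0b11001100011000100110010000100110 left by 14 (32-bit) = 0b10011001000010011011001100011000 = 2567549720

2567549720


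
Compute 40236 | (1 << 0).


40236 | (1 << 0) = 40236 | 1 = 40237

40237


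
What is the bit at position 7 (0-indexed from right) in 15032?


0b11101010111000, position 7 = 1

1


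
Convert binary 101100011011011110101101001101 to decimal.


101100011011011110101101001101 in decimal = 745401165

745401165


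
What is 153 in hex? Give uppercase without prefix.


153 = 99 hex

99


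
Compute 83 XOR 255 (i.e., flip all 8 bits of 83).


83 ^ 255 = 172

172


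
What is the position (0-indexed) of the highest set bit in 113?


0b1110001. Highest set bit at position 6

6


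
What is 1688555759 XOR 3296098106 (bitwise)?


0b1100100101001010101000011101111 ^ 0b11000100011101100111011100111010 = 0b10100000110100110010011111010101 = 2698192853

2698192853


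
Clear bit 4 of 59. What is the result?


59 & ~(1 << 4) = 43

43


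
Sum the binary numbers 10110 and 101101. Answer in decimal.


10110 + 101101 = 1000011 = 67

67


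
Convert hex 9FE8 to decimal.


9FE8 hex = 40936 decimal

40936


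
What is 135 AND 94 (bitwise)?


0b10000111 & 0b1011110 = 0b110 = 6

6


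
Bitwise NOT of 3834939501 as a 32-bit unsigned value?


~0b11100100100101001000100001101101 = 0b11011011010110111011110010010 = 460027794 (32-bit unsigned)

460027794


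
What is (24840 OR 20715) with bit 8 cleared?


Step 1: 24840 | 20715 = 29163
Step 2: 29163 & ~(1 << 8) = 28907

28907


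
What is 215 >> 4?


0b11010111 >> 4 = 0b1101 = 13

13


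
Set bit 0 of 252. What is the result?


252 | (1 << 0) = 252 | 1 = 253

253


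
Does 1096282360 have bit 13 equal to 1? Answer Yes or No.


0b1000001010101111111000011111000, bit 13 = 1. Yes

Yes


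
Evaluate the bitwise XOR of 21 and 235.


0b10101 ^ 0b11101011 = 0b11111110 = 254

254


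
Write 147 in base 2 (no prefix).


147 = 10010011 in binary

10010011


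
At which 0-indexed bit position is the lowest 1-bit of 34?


0b100010. Lowest set bit at position 1

1


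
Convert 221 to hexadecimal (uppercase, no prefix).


221 = DD hex

DD


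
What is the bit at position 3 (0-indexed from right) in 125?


0b1111101, position 3 = 1

1


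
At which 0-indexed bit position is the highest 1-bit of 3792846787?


0b11100010000100100011111111000011. Highest set bit at position 31

31


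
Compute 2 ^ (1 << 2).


2 ^ (1 << 2) = 2 ^ 4 = 6

6


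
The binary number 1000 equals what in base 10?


1000 in decimal = 8

8


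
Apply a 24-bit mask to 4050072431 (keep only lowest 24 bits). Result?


4050072431 & 16777215 = 6763375

6763375


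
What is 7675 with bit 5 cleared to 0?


7675 & ~(1 << 5) = 7643

7643


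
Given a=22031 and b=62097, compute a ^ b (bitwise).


22031 ^ 62097 = 42142

42142


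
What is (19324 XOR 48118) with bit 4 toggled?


Step 1: 19324 ^ 48118 = 61578
Step 2: 61578 ^ (1 << 4) = 61578 ^ 16 = 61594

61594


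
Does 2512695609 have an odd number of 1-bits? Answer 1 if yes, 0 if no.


0b10010101110001001011000100111001 has 15 ones => parity 1

1


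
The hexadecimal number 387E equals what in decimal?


387E hex = 14462 decimal

14462


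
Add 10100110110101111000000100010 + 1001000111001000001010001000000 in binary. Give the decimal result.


10100110110101111000000100010 + 1001000111001000001010001000000 = 1011101101111110000010001100010 = 1572799586

1572799586


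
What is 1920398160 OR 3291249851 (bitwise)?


0b1110010011101101111001101010000 | 0b11000100001011000111110010111011 = 0b11110110011111101111111111111011 = 4135518203

4135518203


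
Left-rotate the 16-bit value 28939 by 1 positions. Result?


Rotate 0b111000100001011 left by 1 (16-bit) = 0b1110001000010110 = 57878

57878


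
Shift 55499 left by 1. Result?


0b1101100011001011 << 1 = 0b11011000110010110 = 110998

110998


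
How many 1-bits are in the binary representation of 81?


0b1010001 has 3 set bits

3


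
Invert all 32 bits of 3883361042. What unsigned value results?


3883361042 ^ 4294967295 = 411606253

411606253


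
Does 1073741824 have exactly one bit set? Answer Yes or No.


0b1000000000000000000000000000000. Only one bit set => Yes

Yes


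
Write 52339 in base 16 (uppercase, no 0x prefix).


52339 = CC73 hex

CC73


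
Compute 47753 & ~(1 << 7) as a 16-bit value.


47753 & ~(1 << 7) = 47625

47625


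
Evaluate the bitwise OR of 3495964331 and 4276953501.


0b11010000011000000010111010101011 | 0b11111110111011010010000110011101 = 0b11111110111011010010111110111111 = 4276957119

4276957119


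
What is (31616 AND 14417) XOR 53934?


Step 1: 31616 & 14417 = 14336
Step 2: 14336 ^ 53934 = 60078

60078


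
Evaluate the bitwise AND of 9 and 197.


0b1001 & 0b11000101 = 0b1 = 1

1


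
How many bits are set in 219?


0b11011011 has 6 set bits

6


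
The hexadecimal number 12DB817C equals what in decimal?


12DB817C hex = 316375420 decimal

316375420


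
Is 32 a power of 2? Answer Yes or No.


0b100000. Only one bit set => Yes

Yes


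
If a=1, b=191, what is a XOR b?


1 ^ 191 = 190

190


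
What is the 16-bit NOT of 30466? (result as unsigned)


~0b111011100000010 = 0b1000100011111101 = 35069 (16-bit unsigned)

35069


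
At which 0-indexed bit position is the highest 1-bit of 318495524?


0b10010111110111101101100100100. Highest set bit at position 28

28


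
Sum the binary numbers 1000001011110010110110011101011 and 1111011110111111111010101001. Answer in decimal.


1000001011110010110110011101011 + 1111011110111111111010101001 = 1010000111101010110101110010100 = 1358261140

1358261140


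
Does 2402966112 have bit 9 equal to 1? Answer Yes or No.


0b10001111001110100101101001100000, bit 9 = 1. Yes

Yes


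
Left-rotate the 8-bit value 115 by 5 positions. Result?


Rotate 0b1110011 left by 5 (8-bit) = 0b1101110 = 110

110


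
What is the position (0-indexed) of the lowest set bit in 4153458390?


0b11110111100100001011111011010110. Lowest set bit at position 1

1


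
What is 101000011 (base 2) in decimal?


101000011 in decimal = 323

323


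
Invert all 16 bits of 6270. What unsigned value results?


6270 ^ 65535 = 59265

59265


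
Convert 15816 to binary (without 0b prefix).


15816 = 11110111001000 in binary

11110111001000


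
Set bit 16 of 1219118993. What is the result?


1219118993 | (1 << 16) = 1219118993 | 65536 = 1219184529

1219184529


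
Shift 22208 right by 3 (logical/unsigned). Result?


0b101011011000000 >> 3 = 0b101011011000 = 2776

2776


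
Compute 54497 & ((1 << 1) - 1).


54497 & 1 = 1

1


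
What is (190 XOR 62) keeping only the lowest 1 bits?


Step 1: 190 ^ 62 = 128
Step 2: 128 & 1 = 0

0


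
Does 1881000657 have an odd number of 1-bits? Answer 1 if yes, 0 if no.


0b1110000000111011100101011010001 has 15 ones => parity 1

1


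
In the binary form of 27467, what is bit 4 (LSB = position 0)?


0b110101101001011, position 4 = 0

0


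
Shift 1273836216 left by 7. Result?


0b1001011111011010011001010111000 << 7 = 0b10010111110110100110010101110000000000 = 163051035648

163051035648


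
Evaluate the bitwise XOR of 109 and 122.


0b1101101 ^ 0b1111010 = 0b10111 = 23

23


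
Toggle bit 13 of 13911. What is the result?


13911 ^ (1 << 13) = 13911 ^ 8192 = 5719

5719


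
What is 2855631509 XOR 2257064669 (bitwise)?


0b10101010001101010111101010010101 ^ 0b10000110100010000001001011011101 = 0b101100101111010110100001001000 = 750610504

750610504


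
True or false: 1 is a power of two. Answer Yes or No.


0b1. Only one bit set => Yes

Yes


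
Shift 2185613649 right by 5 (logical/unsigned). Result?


0b10000010010001011101000101010001 >> 5 = 0b100000100100010111010001010 = 68300426

68300426


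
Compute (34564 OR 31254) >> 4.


Step 1: 34564 | 31254 = 65302
Step 2: 65302 >> 4 = 4081

4081


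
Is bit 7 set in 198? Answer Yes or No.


0b11000110, bit 7 = 1. Yes

Yes


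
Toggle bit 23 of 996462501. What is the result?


996462501 ^ (1 << 23) = 996462501 ^ 8388608 = 1004851109

1004851109


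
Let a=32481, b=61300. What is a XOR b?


32481 ^ 61300 = 37269

37269


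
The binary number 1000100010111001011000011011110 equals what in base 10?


1000100010111001011000011011110 in decimal = 1146925278

1146925278


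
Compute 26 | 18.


0b11010 | 0b10010 = 0b11010 = 26

26


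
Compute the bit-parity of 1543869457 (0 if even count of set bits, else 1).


0b1011100000001011001010000010001 has 11 ones => parity 1

1


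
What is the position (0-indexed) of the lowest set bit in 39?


0b100111. Lowest set bit at position 0

0


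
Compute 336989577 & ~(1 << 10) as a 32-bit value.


336989577 & ~(1 << 10) = 336988553

336988553


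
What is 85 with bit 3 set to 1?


85 | (1 << 3) = 85 | 8 = 93

93


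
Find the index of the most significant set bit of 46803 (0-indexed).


0b1011011011010011. Highest set bit at position 15

15


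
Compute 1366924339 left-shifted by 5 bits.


0b1010001011110011001110000110011 << 5 = 0b101000101111001100111000011001100000 = 43741578848

43741578848


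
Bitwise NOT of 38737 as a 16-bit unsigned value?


~0b1001011101010001 = 0b110100010101110 = 26798 (16-bit unsigned)

26798


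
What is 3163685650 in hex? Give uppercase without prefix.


3163685650 = BC920312 hex

BC920312


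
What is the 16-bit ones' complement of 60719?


60719 ^ 65535 = 4816

4816


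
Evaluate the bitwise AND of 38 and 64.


0b100110 & 0b1000000 = 0b0 = 0

0


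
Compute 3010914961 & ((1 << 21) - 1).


3010914961 & 2097151 = 1501841

1501841


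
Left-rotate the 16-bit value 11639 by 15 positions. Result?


Rotate 0b10110101110111 left by 15 (16-bit) = 0b1001011010111011 = 38587

38587


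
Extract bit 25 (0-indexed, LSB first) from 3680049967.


0b11011011010110010001101100101111, position 25 = 1

1


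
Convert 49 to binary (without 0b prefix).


49 = 110001 in binary

110001


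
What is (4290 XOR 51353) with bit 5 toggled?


Step 1: 4290 ^ 51353 = 55387
Step 2: 55387 ^ (1 << 5) = 55387 ^ 32 = 55419

55419


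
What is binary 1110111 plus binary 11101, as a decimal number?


1110111 + 11101 = 10010100 = 148

148


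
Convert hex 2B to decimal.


2B hex = 43 decimal

43


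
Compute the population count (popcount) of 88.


0b1011000 has 3 set bits

3


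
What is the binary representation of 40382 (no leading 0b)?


40382 = 1001110110111110 in binary

1001110110111110


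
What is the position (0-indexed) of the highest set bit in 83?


0b1010011. Highest set bit at position 6

6


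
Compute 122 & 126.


0b1111010 & 0b1111110 = 0b1111010 = 122

122


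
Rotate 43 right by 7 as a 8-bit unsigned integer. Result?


Rotate 0b101011 right by 7 (8-bit) = 0b1010110 = 86

86


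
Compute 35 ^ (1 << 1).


35 ^ (1 << 1) = 35 ^ 2 = 33

33


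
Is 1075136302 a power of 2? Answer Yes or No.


0b1000000000101010100011100101110. Multiple bits set => No

No


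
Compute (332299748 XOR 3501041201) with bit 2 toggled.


Step 1: 332299748 ^ 3501041201 = 3278101461
Step 2: 3278101461 ^ (1 << 2) = 3278101461 ^ 4 = 3278101457

3278101457


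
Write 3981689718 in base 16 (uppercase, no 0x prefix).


3981689718 = ED53C376 hex

ED53C376


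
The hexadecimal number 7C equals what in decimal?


7C hex = 124 decimal

124


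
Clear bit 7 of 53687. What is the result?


53687 & ~(1 << 7) = 53559

53559


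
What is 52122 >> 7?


0b1100101110011010 >> 7 = 0b110010111 = 407

407


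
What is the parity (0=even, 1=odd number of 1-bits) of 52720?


0b1100110111110000 has 9 ones => parity 1

1


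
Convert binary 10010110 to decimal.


10010110 in decimal = 150

150


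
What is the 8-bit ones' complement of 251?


251 ^ 255 = 4

4


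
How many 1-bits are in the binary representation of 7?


0b111 has 3 set bits

3


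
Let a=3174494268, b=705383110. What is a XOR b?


3174494268 ^ 705383110 = 2537405178

2537405178


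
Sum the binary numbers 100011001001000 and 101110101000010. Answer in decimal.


100011001001000 + 101110101000010 = 1010001110001010 = 41866

41866


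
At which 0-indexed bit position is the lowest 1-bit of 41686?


0b1010001011010110. Lowest set bit at position 1

1


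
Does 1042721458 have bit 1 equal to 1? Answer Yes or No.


0b111110001001101010101010110010, bit 1 = 1. Yes

Yes


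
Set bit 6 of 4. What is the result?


4 | (1 << 6) = 4 | 64 = 68

68


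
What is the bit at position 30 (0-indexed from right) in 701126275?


0b101001110010100101011010000011, position 30 = 0

0


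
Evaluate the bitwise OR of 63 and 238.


0b111111 | 0b11101110 = 0b11111111 = 255

255


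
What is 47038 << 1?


0b1011011110111110 << 1 = 0b10110111101111100 = 94076

94076


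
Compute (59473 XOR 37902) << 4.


Step 1: 59473 ^ 37902 = 31839
Step 2: 31839 << 4 = 509424

509424


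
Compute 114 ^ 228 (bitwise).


0b1110010 ^ 0b11100100 = 0b10010110 = 150

150


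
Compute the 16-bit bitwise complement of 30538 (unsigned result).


~0b111011101001010 = 0b1000100010110101 = 34997 (16-bit unsigned)

34997


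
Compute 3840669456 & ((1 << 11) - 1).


3840669456 & 2047 = 1808

1808


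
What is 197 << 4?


0b11000101 << 4 = 0b110001010000 = 3152

3152


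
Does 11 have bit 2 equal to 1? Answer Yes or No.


0b1011, bit 2 = 0. No

No


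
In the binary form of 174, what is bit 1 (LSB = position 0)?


0b10101110, position 1 = 1

1


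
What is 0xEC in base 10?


EC hex = 236 decimal

236


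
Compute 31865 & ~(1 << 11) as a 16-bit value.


31865 & ~(1 << 11) = 29817

29817


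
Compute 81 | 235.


0b1010001 | 0b11101011 = 0b11111011 = 251

251


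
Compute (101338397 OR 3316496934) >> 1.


Step 1: 101338397 | 3316496934 = 3350200127
Step 2: 3350200127 >> 1 = 1675100063

1675100063


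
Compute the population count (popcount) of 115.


0b1110011 has 5 set bits

5


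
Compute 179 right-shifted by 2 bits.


0b10110011 >> 2 = 0b101100 = 44

44


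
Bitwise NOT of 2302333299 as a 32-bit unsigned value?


~0b10001001001110101101000101110011 = 0b1110110110001010010111010001100 = 1992633996 (32-bit unsigned)

1992633996


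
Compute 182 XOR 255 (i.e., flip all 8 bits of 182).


182 ^ 255 = 73

73


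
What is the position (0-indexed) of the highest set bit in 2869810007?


0b10101011000011011101001101010111. Highest set bit at position 31

31


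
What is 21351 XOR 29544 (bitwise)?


0b101001101100111 ^ 0b111001101101000 = 0b10000000001111 = 8207

8207


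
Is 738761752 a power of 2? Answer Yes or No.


0b101100000010001001110000011000. Multiple bits set => No

No


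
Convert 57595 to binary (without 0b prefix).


57595 = 1110000011111011 in binary

1110000011111011


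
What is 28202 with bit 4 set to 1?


28202 | (1 << 4) = 28202 | 16 = 28218

28218


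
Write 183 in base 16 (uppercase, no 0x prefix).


183 = B7 hex

B7


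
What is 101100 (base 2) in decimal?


101100 in decimal = 44

44


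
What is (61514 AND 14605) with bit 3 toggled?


Step 1: 61514 & 14605 = 12296
Step 2: 12296 ^ (1 << 3) = 12296 ^ 8 = 12288

12288


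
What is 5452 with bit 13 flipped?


5452 ^ (1 << 13) = 5452 ^ 8192 = 13644

13644


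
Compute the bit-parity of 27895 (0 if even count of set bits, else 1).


0b110110011110111 has 11 ones => parity 1

1


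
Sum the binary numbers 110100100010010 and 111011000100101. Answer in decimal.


110100100010010 + 111011000100101 = 1101111100110111 = 57143

57143


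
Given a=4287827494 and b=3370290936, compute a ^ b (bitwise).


4287827494 ^ 3370290936 = 930185438

930185438


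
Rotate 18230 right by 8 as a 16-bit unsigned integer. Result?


Rotate 0b100011100110110 right by 8 (16-bit) = 0b11011001000111 = 13895

13895


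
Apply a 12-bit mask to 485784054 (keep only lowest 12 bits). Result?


485784054 & 4095 = 2550

2550


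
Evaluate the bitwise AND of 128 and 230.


0b10000000 & 0b11100110 = 0b10000000 = 128

128


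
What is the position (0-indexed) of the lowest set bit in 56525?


0b1101110011001101. Lowest set bit at position 0

0


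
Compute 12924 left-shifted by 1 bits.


0b11001001111100 << 1 = 0b110010011111000 = 25848

25848


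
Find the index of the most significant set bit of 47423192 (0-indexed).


0b10110100111001111011011000. Highest set bit at position 25

25


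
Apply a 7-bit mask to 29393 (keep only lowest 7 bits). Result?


29393 & 127 = 81

81


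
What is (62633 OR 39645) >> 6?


Step 1: 62633 | 39645 = 65277
Step 2: 65277 >> 6 = 1019

1019


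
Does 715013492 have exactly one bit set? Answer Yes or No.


0b101010100111100011110101110100. Multiple bits set => No

No


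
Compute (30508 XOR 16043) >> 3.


Step 1: 30508 ^ 16043 = 18823
Step 2: 18823 >> 3 = 2352

2352


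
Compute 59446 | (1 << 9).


59446 | (1 << 9) = 59446 | 512 = 59958

59958


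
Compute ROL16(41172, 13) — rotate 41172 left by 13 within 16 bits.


Rotate 0b1010000011010100 left by 13 (16-bit) = 0b1001010000011010 = 37914

37914


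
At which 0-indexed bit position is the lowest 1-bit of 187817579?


0b1011001100011101111001101011. Lowest set bit at position 0

0


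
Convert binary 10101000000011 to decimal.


10101000000011 in decimal = 10755

10755


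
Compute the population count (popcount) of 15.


0b1111 has 4 set bits

4


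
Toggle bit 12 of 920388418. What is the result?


920388418 ^ (1 << 12) = 920388418 ^ 4096 = 920392514

920392514


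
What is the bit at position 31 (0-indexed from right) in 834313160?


0b110001101110101001101111001000, position 31 = 0

0


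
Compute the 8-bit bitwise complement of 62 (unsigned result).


~0b111110 = 0b11000001 = 193 (8-bit unsigned)

193


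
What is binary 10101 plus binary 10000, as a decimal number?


10101 + 10000 = 100101 = 37

37


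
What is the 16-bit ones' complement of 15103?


15103 ^ 65535 = 50432

50432


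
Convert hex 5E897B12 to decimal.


5E897B12 hex = 1586068242 decimal

1586068242


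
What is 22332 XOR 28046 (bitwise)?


0b101011100111100 ^ 0b110110110001110 = 0b11101010110010 = 15026

15026


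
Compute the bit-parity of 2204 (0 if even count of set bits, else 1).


0b100010011100 has 5 ones => parity 1

1


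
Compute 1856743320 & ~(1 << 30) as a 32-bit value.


1856743320 & ~(1 << 30) = 783001496

783001496


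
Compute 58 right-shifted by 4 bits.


0b111010 >> 4 = 0b11 = 3

3


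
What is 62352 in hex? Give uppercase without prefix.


62352 = F390 hex

F390


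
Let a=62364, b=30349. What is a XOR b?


62364 ^ 30349 = 34065

34065


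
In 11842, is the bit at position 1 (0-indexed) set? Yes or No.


0b10111001000010, bit 1 = 1. Yes

Yes


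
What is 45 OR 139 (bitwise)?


0b101101 | 0b10001011 = 0b10101111 = 175

175


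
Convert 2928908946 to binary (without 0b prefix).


2928908946 = 10101110100100111001101010010010 in binary

10101110100100111001101010010010


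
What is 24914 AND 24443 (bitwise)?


0b110000101010010 & 0b101111101111011 = 0b100000101010010 = 16722

16722


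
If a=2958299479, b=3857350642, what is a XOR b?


2958299479 ^ 3857350642 = 1438543525

1438543525


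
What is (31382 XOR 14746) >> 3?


Step 1: 31382 ^ 14746 = 17164
Step 2: 17164 >> 3 = 2145

2145


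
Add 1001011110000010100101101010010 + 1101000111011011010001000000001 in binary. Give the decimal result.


1001011110000010100101101010010 + 1101000111011011010001000000001 = 10110100101011101110110101010011 = 3031362899

3031362899


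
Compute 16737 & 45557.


0b100000101100001 & 0b1011000111110101 = 0b101100001 = 353

353


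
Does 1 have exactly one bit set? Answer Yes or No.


0b1. Only one bit set => Yes

Yes


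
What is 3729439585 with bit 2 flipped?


3729439585 ^ (1 << 2) = 3729439585 ^ 4 = 3729439589

3729439589


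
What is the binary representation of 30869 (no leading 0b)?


30869 = 111100010010101 in binary

111100010010101


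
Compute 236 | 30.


0b11101100 | 0b11110 = 0b11111110 = 254

254


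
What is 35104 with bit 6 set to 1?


35104 | (1 << 6) = 35104 | 64 = 35168

35168


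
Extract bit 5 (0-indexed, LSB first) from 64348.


0b1111101101011100, position 5 = 0

0


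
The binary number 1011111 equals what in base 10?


1011111 in decimal = 95

95


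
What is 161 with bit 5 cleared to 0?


161 & ~(1 << 5) = 129

129


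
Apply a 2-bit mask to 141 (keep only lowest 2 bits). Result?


141 & 3 = 1

1


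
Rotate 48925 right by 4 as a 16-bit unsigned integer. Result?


Rotate 0b1011111100011101 right by 4 (16-bit) = 0b1101101111110001 = 56305

56305


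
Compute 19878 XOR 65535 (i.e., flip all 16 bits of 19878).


19878 ^ 65535 = 45657

45657


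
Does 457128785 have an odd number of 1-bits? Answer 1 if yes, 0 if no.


0b11011001111110011101101010001 has 18 ones => parity 0

0


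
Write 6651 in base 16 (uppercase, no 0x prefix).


6651 = 19FB hex

19FB


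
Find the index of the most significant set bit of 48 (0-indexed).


0b110000. Highest set bit at position 5

5


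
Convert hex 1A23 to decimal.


1A23 hex = 6691 decimal

6691


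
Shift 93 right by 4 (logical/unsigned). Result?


0b1011101 >> 4 = 0b101 = 5

5


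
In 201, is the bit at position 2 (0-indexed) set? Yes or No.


0b11001001, bit 2 = 0. No

No


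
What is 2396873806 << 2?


0b10001110110111010110010001001110 << 2 = 0b1000111011011101011001000100111000 = 9587495224

9587495224


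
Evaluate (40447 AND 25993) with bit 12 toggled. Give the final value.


Step 1: 40447 & 25993 = 1417
Step 2: 1417 ^ (1 << 12) = 1417 ^ 4096 = 5513

5513


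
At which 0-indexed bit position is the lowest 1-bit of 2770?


0b101011010010. Lowest set bit at position 1

1


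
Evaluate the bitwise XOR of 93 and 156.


0b1011101 ^ 0b10011100 = 0b11000001 = 193

193


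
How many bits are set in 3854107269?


0b11100101101110010000001010000101 has 14 set bits

14


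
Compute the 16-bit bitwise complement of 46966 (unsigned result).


~0b1011011101110110 = 0b100100010001001 = 18569 (16-bit unsigned)

18569


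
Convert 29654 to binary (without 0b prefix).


29654 = 111001111010110 in binary

111001111010110


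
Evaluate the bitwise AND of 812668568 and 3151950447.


0b110000011100000101011010011000 & 0b10111011110111101111001001101111 = 0b110000010100000101001000001000 = 810570248

810570248


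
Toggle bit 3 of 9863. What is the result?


9863 ^ (1 << 3) = 9863 ^ 8 = 9871

9871


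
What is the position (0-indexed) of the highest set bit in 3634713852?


0b11011000101001010101010011111100. Highest set bit at position 31

31


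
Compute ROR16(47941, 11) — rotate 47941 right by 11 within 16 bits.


Rotate 0b1011101101000101 right by 11 (16-bit) = 0b110100010110111 = 26807

26807


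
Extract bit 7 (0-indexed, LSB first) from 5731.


0b1011001100011, position 7 = 0

0


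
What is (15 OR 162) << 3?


Step 1: 15 | 162 = 175
Step 2: 175 << 3 = 1400

1400


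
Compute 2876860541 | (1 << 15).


2876860541 | (1 << 15) = 2876860541 | 32768 = 2876893309

2876893309


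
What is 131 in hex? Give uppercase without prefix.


131 = 83 hex

83


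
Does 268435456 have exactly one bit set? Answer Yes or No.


0b10000000000000000000000000000. Only one bit set => Yes

Yes


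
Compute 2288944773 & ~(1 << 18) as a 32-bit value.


2288944773 & ~(1 << 18) = 2288682629

2288682629


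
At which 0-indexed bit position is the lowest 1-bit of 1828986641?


0b1101101000001000001111100010001. Lowest set bit at position 0

0


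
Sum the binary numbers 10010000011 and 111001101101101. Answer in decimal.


10010000011 + 111001101101101 = 111011111110000 = 30704

30704


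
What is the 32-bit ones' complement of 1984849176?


1984849176 ^ 4294967295 = 2310118119

2310118119


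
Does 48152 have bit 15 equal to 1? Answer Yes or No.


0b1011110000011000, bit 15 = 1. Yes

Yes


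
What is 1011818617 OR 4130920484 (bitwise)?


0b111100010011110010000001111001 | 0b11110110001110001101100000100100 = 0b11111110011111111111100001111101 = 4269799549

4269799549


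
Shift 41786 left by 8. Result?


0b1010001100111010 << 8 = 0b101000110011101000000000 = 10697216

10697216


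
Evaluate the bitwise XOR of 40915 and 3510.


0b1001111111010011 ^ 0b110110110110 = 0b1001001001100101 = 37477

37477


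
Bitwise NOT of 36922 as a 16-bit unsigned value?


~0b1001000000111010 = 0b110111111000101 = 28613 (16-bit unsigned)

28613


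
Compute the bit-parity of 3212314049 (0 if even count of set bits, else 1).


0b10111111011110000000010111000001 has 16 ones => parity 0

0


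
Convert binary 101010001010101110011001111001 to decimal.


101010001010101110011001111001 in decimal = 707454585

707454585


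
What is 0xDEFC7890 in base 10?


DEFC7890 hex = 3741087888 decimal

3741087888


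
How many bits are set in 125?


0b1111101 has 6 set bits

6


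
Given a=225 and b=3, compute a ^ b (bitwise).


225 ^ 3 = 226

226


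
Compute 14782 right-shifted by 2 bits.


0b11100110111110 >> 2 = 0b111001101111 = 3695

3695


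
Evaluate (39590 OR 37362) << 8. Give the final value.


Step 1: 39590 | 37362 = 39926
Step 2: 39926 << 8 = 10221056

10221056


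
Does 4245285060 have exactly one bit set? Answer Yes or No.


0b11111101000010011110100011000100. Multiple bits set => No

No


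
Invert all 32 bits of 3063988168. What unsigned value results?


3063988168 ^ 4294967295 = 1230979127

1230979127


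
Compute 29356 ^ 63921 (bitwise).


0b111001010101100 ^ 0b1111100110110001 = 0b1000101100011101 = 35613

35613


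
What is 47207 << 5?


0b1011100001100111 << 5 = 0b101110000110011100000 = 1510624

1510624


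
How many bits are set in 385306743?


0b10110111101110101000001110111 has 18 set bits

18


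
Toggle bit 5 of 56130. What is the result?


56130 ^ (1 << 5) = 56130 ^ 32 = 56162

56162


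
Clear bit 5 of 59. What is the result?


59 & ~(1 << 5) = 27

27


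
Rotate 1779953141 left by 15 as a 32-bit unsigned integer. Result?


Rotate 0b1101010000101111110110111110101 left by 15 (32-bit) = 0b11110110111110101011010100001011 = 4143625483

4143625483


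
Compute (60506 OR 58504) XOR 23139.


Step 1: 60506 | 58504 = 60634
Step 2: 60634 ^ 23139 = 46777

46777


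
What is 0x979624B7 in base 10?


979624B7 hex = 2543199415 decimal

2543199415


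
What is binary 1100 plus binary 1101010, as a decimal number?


1100 + 1101010 = 1110110 = 118

118


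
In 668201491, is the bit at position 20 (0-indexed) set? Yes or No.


0b100111110100111111001000010011, bit 20 = 1. Yes

Yes


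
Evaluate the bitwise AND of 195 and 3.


0b11000011 & 0b11 = 0b11 = 3

3


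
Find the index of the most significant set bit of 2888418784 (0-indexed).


0b10101100001010011100010111100000. Highest set bit at position 31

31


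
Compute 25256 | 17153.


0b110001010101000 | 0b100001100000001 = 0b110001110101001 = 25513

25513


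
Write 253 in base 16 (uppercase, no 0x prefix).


253 = FD hex

FD


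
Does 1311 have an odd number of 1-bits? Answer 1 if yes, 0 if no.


0b10100011111 has 7 ones => parity 1

1


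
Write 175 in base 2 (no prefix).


175 = 10101111 in binary

10101111


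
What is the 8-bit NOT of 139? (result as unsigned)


~0b10001011 = 0b1110100 = 116 (8-bit unsigned)

116


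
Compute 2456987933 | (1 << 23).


2456987933 | (1 << 23) = 2456987933 | 8388608 = 2465376541

2465376541


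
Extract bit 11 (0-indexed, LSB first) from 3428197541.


0b11001100010101100010010010100101, position 11 = 0

0


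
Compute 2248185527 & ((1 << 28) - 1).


2248185527 & 268435455 = 100701879

100701879


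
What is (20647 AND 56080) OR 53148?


Step 1: 20647 & 56080 = 20480
Step 2: 20480 | 53148 = 57244

57244


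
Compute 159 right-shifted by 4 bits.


0b10011111 >> 4 = 0b1001 = 9

9


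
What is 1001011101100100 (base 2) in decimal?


1001011101100100 in decimal = 38756

38756


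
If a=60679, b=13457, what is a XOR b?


60679 ^ 13457 = 55702

55702


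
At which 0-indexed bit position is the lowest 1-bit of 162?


0b10100010. Lowest set bit at position 1

1


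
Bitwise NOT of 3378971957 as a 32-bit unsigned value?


~0b11001001011001110000010100110101 = 0b110110100110001111101011001010 = 915995338 (32-bit unsigned)

915995338


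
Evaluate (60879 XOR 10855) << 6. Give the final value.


Step 1: 60879 ^ 10855 = 51112
Step 2: 51112 << 6 = 3271168

3271168


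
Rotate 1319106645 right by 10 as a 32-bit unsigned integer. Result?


Rotate 0b1001110100111111111100001010101 right by 10 (32-bit) = 0b10101010100111010011111111110 = 357804030

357804030


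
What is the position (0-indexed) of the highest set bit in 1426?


0b10110010010. Highest set bit at position 10

10


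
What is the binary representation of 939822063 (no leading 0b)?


939822063 = 111000000001001000101111101111 in binary

111000000001001000101111101111


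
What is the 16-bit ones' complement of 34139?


34139 ^ 65535 = 31396

31396


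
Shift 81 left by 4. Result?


0b1010001 << 4 = 0b10100010000 = 1296

1296


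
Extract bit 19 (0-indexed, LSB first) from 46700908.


0b10110010001001100101101100, position 19 = 1

1


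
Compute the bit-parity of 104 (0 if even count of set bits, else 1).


0b1101000 has 3 ones => parity 1

1


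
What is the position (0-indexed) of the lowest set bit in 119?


0b1110111. Lowest set bit at position 0

0


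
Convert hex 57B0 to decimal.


57B0 hex = 22448 decimal

22448


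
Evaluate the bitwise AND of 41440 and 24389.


0b1010000111100000 & 0b101111101000101 = 0b101000000 = 320

320


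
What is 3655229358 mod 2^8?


3655229358 & 255 = 174

174


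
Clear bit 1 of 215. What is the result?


215 & ~(1 << 1) = 213

213


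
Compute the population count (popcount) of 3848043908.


0b11100101010111000111110110000100 has 17 set bits

17


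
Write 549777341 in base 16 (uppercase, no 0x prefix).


549777341 = 20C4EFBD hex

20C4EFBD


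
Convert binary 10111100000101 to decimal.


10111100000101 in decimal = 12037

12037


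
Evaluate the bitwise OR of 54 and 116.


0b110110 | 0b1110100 = 0b1110110 = 118

118


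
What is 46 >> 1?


0b101110 >> 1 = 0b10111 = 23

23


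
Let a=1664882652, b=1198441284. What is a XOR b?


1664882652 ^ 1198441284 = 609408152

609408152


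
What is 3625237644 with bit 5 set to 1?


3625237644 | (1 << 5) = 3625237644 | 32 = 3625237676

3625237676


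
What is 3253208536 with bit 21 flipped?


3253208536 ^ (1 << 21) = 3253208536 ^ 2097152 = 3251111384

3251111384


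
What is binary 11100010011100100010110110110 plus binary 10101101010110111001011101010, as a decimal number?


11100010011100100010110110110 + 10101101010110111001011101010 = 110001111110011011100010100000 = 838449312

838449312


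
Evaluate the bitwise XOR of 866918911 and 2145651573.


0b110011101011000010000111111111 ^ 0b1111111111001000000101101110101 = 0b1001100010010000010101010001010 = 1279797898

1279797898


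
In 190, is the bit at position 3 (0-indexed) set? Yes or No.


0b10111110, bit 3 = 1. Yes

Yes


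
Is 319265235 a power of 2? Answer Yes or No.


0b10011000001111001100111010011. Multiple bits set => No

No


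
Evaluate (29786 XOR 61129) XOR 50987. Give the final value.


Step 1: 29786 ^ 61129 = 39571
Step 2: 39571 ^ 50987 = 23992

23992


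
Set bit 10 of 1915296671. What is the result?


1915296671 | (1 << 10) = 1915296671 | 1024 = 1915297695

1915297695


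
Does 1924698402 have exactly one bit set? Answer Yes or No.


0b1110010101110001001000100100010. Multiple bits set => No

No


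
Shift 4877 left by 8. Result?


0b1001100001101 << 8 = 0b100110000110100000000 = 1248512

1248512


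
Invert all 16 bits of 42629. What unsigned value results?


42629 ^ 65535 = 22906

22906


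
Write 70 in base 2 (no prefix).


70 = 1000110 in binary

1000110


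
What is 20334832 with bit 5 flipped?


20334832 ^ (1 << 5) = 20334832 ^ 32 = 20334800

20334800


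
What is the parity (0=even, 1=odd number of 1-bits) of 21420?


0b101001110101100 has 8 ones => parity 0

0


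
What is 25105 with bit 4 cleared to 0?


25105 & ~(1 << 4) = 25089

25089


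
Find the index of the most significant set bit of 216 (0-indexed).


0b11011000. Highest set bit at position 7

7


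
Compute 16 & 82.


0b10000 & 0b1010010 = 0b10000 = 16

16


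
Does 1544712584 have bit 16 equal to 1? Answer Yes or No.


0b1011100000100100111000110001000, bit 16 = 0. No

No


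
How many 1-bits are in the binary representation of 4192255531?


0b11111001111000001011111000101011 has 19 set bits

19


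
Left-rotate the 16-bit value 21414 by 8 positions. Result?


Rotate 0b101001110100110 left by 8 (16-bit) = 0b1010011001010011 = 42579

42579


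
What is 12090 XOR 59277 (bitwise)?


0b10111100111010 ^ 0b1110011110001101 = 0b1100100010110111 = 51383

51383


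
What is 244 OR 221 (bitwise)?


0b11110100 | 0b11011101 = 0b11111101 = 253

253


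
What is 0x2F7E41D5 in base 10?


2F7E41D5 hex = 796803541 decimal

796803541


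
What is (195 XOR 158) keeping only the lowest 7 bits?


Step 1: 195 ^ 158 = 93
Step 2: 93 & 127 = 93

93


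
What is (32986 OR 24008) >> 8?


Step 1: 32986 | 24008 = 56794
Step 2: 56794 >> 8 = 221

221


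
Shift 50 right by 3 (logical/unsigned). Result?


0b110010 >> 3 = 0b110 = 6

6


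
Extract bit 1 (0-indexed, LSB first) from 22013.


0b101010111111101, position 1 = 0

0


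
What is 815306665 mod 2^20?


815306665 & 1048575 = 563113

563113


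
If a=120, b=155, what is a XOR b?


120 ^ 155 = 227

227


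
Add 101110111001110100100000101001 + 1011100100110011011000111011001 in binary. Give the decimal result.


101110111001110100100000101001 + 1011100100110011011000111011001 = 10001011100000001111101000000010 = 2340485634

2340485634


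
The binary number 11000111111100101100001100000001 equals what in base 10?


11000111111100101100001100000001 in decimal = 3354575617

3354575617


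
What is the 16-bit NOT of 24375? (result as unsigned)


~0b101111100110111 = 0b1010000011001000 = 41160 (16-bit unsigned)

41160


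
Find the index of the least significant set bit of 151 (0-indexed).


0b10010111. Lowest set bit at position 0

0


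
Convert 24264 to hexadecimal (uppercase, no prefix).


24264 = 5EC8 hex

5EC8


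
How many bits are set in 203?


0b11001011 has 5 set bits

5


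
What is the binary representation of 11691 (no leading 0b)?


11691 = 10110110101011 in binary

10110110101011


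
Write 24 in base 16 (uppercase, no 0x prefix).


24 = 18 hex

18


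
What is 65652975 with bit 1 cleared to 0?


65652975 & ~(1 << 1) = 65652973

65652973


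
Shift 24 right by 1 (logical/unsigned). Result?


0b11000 >> 1 = 0b1100 = 12

12


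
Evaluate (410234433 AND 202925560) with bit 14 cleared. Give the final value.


Step 1: 410234433 & 202925560 = 135275584
Step 2: 135275584 & ~(1 << 14) = 135275584

135275584


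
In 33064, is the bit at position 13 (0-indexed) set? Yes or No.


0b1000000100101000, bit 13 = 0. No

No


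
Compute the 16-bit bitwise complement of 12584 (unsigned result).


~0b11000100101000 = 0b1100111011010111 = 52951 (16-bit unsigned)

52951


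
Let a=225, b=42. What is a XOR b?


225 ^ 42 = 203

203


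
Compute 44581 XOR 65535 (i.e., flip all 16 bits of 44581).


44581 ^ 65535 = 20954

20954


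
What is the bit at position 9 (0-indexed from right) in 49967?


0b1100001100101111, position 9 = 1

1


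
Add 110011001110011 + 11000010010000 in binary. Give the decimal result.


110011001110011 + 11000010010000 = 1001011100000011 = 38659

38659


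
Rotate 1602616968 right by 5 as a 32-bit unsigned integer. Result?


Rotate 0b1011111100001011111111010001000 right by 5 (32-bit) = 0b1000010111111000010111111110100 = 1123823604

1123823604


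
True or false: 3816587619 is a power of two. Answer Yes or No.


0b11100011011111001000000101100011. Multiple bits set => No

No


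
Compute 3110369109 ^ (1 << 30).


3110369109 ^ (1 << 30) = 3110369109 ^ 1073741824 = 4184110933

4184110933


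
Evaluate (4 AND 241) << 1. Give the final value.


Step 1: 4 & 241 = 0
Step 2: 0 << 1 = 0

0


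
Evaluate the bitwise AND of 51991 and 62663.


0b1100101100010111 & 0b1111010011000111 = 0b1100000000000111 = 49159

49159
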